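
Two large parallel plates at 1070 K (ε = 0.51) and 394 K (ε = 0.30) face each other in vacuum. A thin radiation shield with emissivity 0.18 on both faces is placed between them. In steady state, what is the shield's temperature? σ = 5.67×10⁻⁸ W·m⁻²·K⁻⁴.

T_s ≈ 924 K

In steady state the net flux on the hot side equals that on the cold side.
σ(T₁⁴−T_s⁴)/D₁ = σ(T_s⁴−T₂⁴)/D₂, with D₁ = 1/ε₁+1/ε_s−1 = 6.516, D₂ = 1/ε_s+1/ε₂−1 = 7.889.
Solve for T_s⁴: T_s⁴ = (D₂·T₁⁴ + D₁·T₂⁴)/(D₁+D₂) = 7.287×10¹¹ K⁴.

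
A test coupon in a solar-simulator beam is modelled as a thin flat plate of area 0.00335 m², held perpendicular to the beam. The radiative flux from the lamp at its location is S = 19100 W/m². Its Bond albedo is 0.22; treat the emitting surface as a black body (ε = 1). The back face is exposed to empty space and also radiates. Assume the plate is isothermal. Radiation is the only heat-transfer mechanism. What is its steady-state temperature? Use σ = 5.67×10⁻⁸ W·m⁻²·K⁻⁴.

At equilibrium, absorbed power = emitted power.
Absorbing cross-section = A = 0.003350 m²; emitting surface = 2A = 0.006700 m² (ratio 2).
(1−a)S·A_cross = εσ·A_surf·T⁴  ⇒  T⁴ = (1−a)S/(2σ).
T⁴ = 0.780·19100/(2·5.67×10⁻⁸) = 1.314×10¹¹ K⁴.
T = (1.314×10¹¹)^(1/4).

T ≈ 602 K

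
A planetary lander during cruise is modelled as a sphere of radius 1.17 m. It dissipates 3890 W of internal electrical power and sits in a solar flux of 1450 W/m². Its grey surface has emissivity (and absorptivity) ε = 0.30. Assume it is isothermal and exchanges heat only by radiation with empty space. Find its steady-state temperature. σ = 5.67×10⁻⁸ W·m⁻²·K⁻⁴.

T ≈ 375 K

At steady state, absorbed solar power + internal power = radiated power.
Absorbed: α·S·A_cross = 0.30·1450·4.301 = 1871 W (cross-section πr²).
Total input = 1871 + 3890 = 5761 W.
Radiated: εσ·A_surf·T⁴ with A_surf = 4πr² = 17.20 m².
T⁴ = 5761/(0.30·5.67×10⁻⁸·17.20) = 1.969×10¹⁰ K⁴.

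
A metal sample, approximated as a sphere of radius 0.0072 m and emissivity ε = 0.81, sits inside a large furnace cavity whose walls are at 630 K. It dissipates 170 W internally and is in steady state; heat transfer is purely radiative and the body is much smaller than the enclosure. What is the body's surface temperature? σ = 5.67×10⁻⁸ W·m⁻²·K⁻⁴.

For a small grey body in a large enclosure, net radiated power = εσA(T⁴ − T_w⁴).
Steady state: P = εσA(T⁴ − T_w⁴) with A = 4πr² = 6.514×10⁻⁴ m².
T⁴ = P/(εσA) + T_w⁴ = 170/(0.81·5.67×10⁻⁸·6.514×10⁻⁴) + (630)⁴
    = 5.682×10¹² + 1.575×10¹¹ = 5.840×10¹² K⁴.

T ≈ 1550 K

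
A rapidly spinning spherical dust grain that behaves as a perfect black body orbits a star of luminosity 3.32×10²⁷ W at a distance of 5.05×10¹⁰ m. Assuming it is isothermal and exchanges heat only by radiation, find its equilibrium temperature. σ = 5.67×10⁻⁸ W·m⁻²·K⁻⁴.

First find the stellar flux at distance d: S = L/(4πd²) = 3.32×10²⁷/(4π·(5.05×10¹⁰)²) = 1.036×10⁵ W/m².
For an isothermal sphere, absorbed (1−a)S·πr² = emitted σ·4πr²·T⁴, so T⁴ = (1−a)S/(4σ).
T⁴ = 1.00·1.036×10⁵/(4·5.67×10⁻⁸) = 4.568×10¹¹ K⁴.

T ≈ 822 K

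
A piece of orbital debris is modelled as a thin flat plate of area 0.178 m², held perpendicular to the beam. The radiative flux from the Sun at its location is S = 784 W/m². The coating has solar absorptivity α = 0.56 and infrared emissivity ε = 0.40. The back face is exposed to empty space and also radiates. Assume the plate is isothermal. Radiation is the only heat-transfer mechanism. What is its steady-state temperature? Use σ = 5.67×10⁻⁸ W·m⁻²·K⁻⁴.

T ≈ 314 K

At equilibrium, absorbed power = emitted power.
Absorbing cross-section = A = 0.1780 m²; emitting surface = 2A = 0.3560 m² (ratio 2).
αS·A_cross = εσ·A_surf·T⁴  ⇒  T⁴ = αS/(ε·2σ).
T⁴ = 0.560·784/(0.40·2·5.67×10⁻⁸) = 9.679×10⁹ K⁴.
T = (9.679×10⁹)^(1/4).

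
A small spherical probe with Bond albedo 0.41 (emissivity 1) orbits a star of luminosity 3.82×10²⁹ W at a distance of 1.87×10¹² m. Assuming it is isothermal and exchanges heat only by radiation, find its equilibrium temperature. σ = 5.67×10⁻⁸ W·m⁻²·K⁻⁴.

T ≈ 388 K

First find the stellar flux at distance d: S = L/(4πd²) = 3.82×10²⁹/(4π·(1.87×10¹²)²) = 8693 W/m².
For an isothermal sphere, absorbed (1−a)S·πr² = emitted σ·4πr²·T⁴, so T⁴ = (1−a)S/(4σ).
T⁴ = 0.590·8693/(4·5.67×10⁻⁸) = 2.261×10¹⁰ K⁴.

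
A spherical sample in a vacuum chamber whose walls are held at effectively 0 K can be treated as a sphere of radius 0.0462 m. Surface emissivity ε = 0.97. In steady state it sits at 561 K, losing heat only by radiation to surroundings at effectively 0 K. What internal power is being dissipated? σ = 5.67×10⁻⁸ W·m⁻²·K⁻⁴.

Steady state: P = εσA T⁴.
A = 4πr² = 0.02682 m²; T⁴ = (561)⁴ = 9.905×10¹⁰ K⁴.
P = 0.97 × 5.67×10⁻⁸ × 0.02682 × 9.905×10¹⁰.

P ≈ 146 W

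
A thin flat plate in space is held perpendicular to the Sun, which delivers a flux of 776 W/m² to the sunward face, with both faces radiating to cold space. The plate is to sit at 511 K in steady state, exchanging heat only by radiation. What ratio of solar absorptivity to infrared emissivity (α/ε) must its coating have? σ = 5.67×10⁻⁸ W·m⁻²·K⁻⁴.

α/ε ≈ 9.96

Balance: αS·A = εσ·2A·T⁴ ⇒ α/ε = 2σT⁴/S.
α/ε = 2·5.67×10⁻⁸·(511)⁴/776 = 2·5.67×10⁻⁸·6.818×10¹⁰/776.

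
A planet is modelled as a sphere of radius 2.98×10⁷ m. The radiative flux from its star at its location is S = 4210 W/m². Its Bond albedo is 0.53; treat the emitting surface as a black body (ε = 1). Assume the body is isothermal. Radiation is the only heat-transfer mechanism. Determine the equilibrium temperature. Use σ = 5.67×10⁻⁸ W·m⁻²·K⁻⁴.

T ≈ 306 K

At equilibrium, absorbed power = emitted power.
Absorbing cross-section = πr² = 2.790×10¹⁵ m²; emitting surface = 4πr² = 1.116×10¹⁶ m² (ratio 4).
(1−a)S·A_cross = εσ·A_surf·T⁴  ⇒  T⁴ = (1−a)S/(4σ).
T⁴ = 0.470·4210/(4·5.67×10⁻⁸) = 8.724×10⁹ K⁴.
T = (8.724×10⁹)^(1/4).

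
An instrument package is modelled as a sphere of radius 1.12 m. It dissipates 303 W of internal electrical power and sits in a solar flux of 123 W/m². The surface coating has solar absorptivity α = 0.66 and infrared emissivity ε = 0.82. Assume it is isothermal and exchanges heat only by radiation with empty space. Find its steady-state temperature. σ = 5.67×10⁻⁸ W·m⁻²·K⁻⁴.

T ≈ 171 K

At steady state, absorbed solar power + internal power = radiated power.
Absorbed: α·S·A_cross = 0.66·123·3.941 = 319.9 W (cross-section πr²).
Total input = 319.9 + 303 = 622.9 W.
Radiated: εσ·A_surf·T⁴ with A_surf = 4πr² = 15.76 m².
T⁴ = 622.9/(0.82·5.67×10⁻⁸·15.76) = 8.499×10⁸ K⁴.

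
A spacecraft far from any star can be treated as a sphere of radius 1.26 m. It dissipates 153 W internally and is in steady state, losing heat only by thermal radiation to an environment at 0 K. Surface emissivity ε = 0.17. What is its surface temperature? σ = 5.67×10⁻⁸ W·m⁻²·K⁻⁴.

Steady state: internal power = radiated power, P = εσA T⁴.
Radiating area A = 4πr² = 19.95 m².
T⁴ = P/(εσA) = 153/(0.17·5.67×10⁻⁸·19.95) = 7.956×10⁸ K⁴.
T = (7.956×10⁸)^(1/4).

T ≈ 168 K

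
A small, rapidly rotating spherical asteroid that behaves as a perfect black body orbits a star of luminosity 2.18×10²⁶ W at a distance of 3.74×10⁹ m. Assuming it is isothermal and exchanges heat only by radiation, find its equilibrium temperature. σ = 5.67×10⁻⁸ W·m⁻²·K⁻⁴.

T ≈ 1530 K

First find the stellar flux at distance d: S = L/(4πd²) = 2.18×10²⁶/(4π·(3.74×10⁹)²) = 1.240×10⁶ W/m².
For an isothermal sphere, absorbed (1−a)S·πr² = emitted σ·4πr²·T⁴, so T⁴ = (1−a)S/(4σ).
T⁴ = 1.00·1.240×10⁶/(4·5.67×10⁻⁸) = 5.468×10¹² K⁴.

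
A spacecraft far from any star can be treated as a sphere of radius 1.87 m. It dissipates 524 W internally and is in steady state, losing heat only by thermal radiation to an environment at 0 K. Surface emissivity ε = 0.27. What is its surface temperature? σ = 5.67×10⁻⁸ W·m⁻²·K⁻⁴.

Steady state: internal power = radiated power, P = εσA T⁴.
Radiating area A = 4πr² = 43.94 m².
T⁴ = P/(εσA) = 524/(0.27·5.67×10⁻⁸·43.94) = 7.789×10⁸ K⁴.
T = (7.789×10⁸)^(1/4).

T ≈ 167 K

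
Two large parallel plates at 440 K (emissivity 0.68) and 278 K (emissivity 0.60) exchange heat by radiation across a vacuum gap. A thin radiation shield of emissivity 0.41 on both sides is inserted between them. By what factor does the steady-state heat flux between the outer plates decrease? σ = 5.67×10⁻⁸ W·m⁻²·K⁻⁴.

Without shield: q₀ = σΔ(T⁴)/(1/ε₁+1/ε₂−1) with denominator 2.137.
With shield the two gaps are in series; the resistances add: (1/ε₁+1/ε_s−1)+(1/ε_s+1/ε₂−1) = 2.910+3.106 = 6.015.
Heat-flux ratio q₀/q = 6.015/2.137.

factor ≈ 2.81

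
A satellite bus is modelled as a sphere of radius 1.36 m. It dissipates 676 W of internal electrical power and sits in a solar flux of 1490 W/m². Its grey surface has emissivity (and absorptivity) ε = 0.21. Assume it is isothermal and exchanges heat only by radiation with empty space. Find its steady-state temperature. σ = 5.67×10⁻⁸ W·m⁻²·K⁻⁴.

T ≈ 308 K

At steady state, absorbed solar power + internal power = radiated power.
Absorbed: α·S·A_cross = 0.21·1490·5.811 = 1818 W (cross-section πr²).
Total input = 1818 + 676 = 2494 W.
Radiated: εσ·A_surf·T⁴ with A_surf = 4πr² = 23.24 m².
T⁴ = 2494/(0.21·5.67×10⁻⁸·23.24) = 9.012×10⁹ K⁴.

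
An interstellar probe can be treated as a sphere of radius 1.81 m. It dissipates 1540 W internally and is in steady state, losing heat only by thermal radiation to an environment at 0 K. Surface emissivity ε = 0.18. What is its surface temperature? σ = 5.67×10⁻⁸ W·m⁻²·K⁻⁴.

T ≈ 246 K

Steady state: internal power = radiated power, P = εσA T⁴.
Radiating area A = 4πr² = 41.17 m².
T⁴ = P/(εσA) = 1540/(0.18·5.67×10⁻⁸·41.17) = 3.665×10⁹ K⁴.
T = (3.665×10⁹)^(1/4).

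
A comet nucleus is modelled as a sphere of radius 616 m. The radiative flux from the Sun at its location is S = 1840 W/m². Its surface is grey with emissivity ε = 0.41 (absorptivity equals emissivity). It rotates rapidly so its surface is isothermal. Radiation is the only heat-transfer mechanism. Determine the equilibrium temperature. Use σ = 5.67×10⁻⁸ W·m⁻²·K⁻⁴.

At equilibrium, absorbed power = emitted power.
Absorbing cross-section = πr² = 1.192×10⁶ m²; emitting surface = 4πr² = 4.768×10⁶ m² (ratio 4).
εS·A_cross = εσ·A_surf·T⁴  ⇒  T⁴ = S/(4σ)   (ε cancels).
T⁴ = 1840/(4·5.67×10⁻⁸) = 8.113×10⁹ K⁴.
T = (8.113×10⁹)^(1/4).

T ≈ 300 K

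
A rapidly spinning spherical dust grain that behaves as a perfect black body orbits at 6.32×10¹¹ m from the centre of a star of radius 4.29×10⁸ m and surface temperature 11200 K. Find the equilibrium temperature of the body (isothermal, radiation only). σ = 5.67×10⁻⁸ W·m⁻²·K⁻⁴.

The star's surface emits σT_*⁴; at distance d the flux is S = σT_*⁴(R_*/d)².
S = 5.67×10⁻⁸·(11200)⁴·(4.29×10⁸/6.32×10¹¹)² = 411.1 W/m².
For an isothermal sphere T⁴ = (1−a)S/(4σ) = 1.813×10⁹ K⁴.

T ≈ 206 K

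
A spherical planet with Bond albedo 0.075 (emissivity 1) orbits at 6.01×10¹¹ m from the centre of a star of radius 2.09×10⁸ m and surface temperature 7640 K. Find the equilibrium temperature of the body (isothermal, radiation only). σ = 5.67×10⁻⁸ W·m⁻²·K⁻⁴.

T ≈ 98.8 K

The star's surface emits σT_*⁴; at distance d the flux is S = σT_*⁴(R_*/d)².
S = 5.67×10⁻⁸·(7640)⁴·(2.09×10⁸/6.01×10¹¹)² = 23.36 W/m².
For an isothermal sphere T⁴ = (1−a)S/(4σ) = 9.528×10⁷ K⁴.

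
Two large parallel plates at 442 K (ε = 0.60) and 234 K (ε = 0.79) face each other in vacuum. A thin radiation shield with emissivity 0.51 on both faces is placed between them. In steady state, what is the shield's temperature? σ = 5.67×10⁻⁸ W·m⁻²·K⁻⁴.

T_s ≈ 372 K

In steady state the net flux on the hot side equals that on the cold side.
σ(T₁⁴−T_s⁴)/D₁ = σ(T_s⁴−T₂⁴)/D₂, with D₁ = 1/ε₁+1/ε_s−1 = 2.627, D₂ = 1/ε_s+1/ε₂−1 = 2.227.
Solve for T_s⁴: T_s⁴ = (D₂·T₁⁴ + D₁·T₂⁴)/(D₁+D₂) = 1.913×10¹⁰ K⁴.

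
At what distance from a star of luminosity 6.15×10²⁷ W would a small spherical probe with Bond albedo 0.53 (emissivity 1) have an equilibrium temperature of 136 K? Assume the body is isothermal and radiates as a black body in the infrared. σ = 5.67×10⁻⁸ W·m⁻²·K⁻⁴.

d ≈ 1.72×10¹² m

For an isothermal black-emitting sphere, (1−a)S·πr² = σ·4πr²·T⁴ ⇒ S = 4σT⁴/(1−a).
S = 4·5.67×10⁻⁸·(136)⁴/0.470 = 165.1 W/m².
Flux falls as S = L/(4πd²), so d = √(L/(4πS)) = √(6.15×10²⁷/(4π·165.1)).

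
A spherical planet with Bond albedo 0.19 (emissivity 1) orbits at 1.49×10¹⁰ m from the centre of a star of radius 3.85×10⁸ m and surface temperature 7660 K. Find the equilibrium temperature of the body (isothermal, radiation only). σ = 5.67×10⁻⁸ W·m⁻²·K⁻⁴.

T ≈ 826 K

The star's surface emits σT_*⁴; at distance d the flux is S = σT_*⁴(R_*/d)².
S = 5.67×10⁻⁸·(7660)⁴·(3.85×10⁸/1.49×10¹⁰)² = 1.303×10⁵ W/m².
For an isothermal sphere T⁴ = (1−a)S/(4σ) = 4.655×10¹¹ K⁴.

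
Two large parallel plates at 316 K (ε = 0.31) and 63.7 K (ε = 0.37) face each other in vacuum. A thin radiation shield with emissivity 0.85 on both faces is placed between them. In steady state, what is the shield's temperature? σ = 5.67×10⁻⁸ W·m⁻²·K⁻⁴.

In steady state the net flux on the hot side equals that on the cold side.
σ(T₁⁴−T_s⁴)/D₁ = σ(T_s⁴−T₂⁴)/D₂, with D₁ = 1/ε₁+1/ε_s−1 = 3.402, D₂ = 1/ε_s+1/ε₂−1 = 2.879.
Solve for T_s⁴: T_s⁴ = (D₂·T₁⁴ + D₁·T₂⁴)/(D₁+D₂) = 4.579×10⁹ K⁴.

T_s ≈ 260 K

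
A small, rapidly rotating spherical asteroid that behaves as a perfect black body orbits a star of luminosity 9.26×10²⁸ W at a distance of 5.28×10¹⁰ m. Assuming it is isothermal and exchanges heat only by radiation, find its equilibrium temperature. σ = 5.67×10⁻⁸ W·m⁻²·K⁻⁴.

First find the stellar flux at distance d: S = L/(4πd²) = 9.26×10²⁸/(4π·(5.28×10¹⁰)²) = 2.643×10⁶ W/m².
For an isothermal sphere, absorbed (1−a)S·πr² = emitted σ·4πr²·T⁴, so T⁴ = (1−a)S/(4σ).
T⁴ = 1.00·2.643×10⁶/(4·5.67×10⁻⁸) = 1.165×10¹³ K⁴.

T ≈ 1850 K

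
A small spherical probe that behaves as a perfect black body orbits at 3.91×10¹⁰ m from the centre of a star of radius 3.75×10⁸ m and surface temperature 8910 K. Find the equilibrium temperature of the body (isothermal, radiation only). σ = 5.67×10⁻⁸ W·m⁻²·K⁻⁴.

The star's surface emits σT_*⁴; at distance d the flux is S = σT_*⁴(R_*/d)².
S = 5.67×10⁻⁸·(8910)⁴·(3.75×10⁸/3.91×10¹⁰)² = 32870 W/m².
For an isothermal sphere T⁴ = (1−a)S/(4σ) = 1.449×10¹¹ K⁴.

T ≈ 617 K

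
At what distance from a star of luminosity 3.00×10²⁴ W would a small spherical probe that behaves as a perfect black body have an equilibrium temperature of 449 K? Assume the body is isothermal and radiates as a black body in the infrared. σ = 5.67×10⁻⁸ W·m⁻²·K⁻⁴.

d ≈ 5.09×10⁹ m

For an isothermal black-emitting sphere, (1−a)S·πr² = σ·4πr²·T⁴ ⇒ S = 4σT⁴/(1−a).
S = 4·5.67×10⁻⁸·(449)⁴/1.00 = 9218 W/m².
Flux falls as S = L/(4πd²), so d = √(L/(4πS)) = √(3.00×10²⁴/(4π·9218)).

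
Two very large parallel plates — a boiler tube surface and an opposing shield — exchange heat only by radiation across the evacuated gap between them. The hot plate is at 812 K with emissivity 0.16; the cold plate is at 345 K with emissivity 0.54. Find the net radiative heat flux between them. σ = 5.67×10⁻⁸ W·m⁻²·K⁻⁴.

q ≈ 3360 W/m²

For two infinite grey parallel plates, q = σ(T₁⁴ − T₂⁴)/(1/ε₁ + 1/ε₂ − 1).
T₁⁴ − T₂⁴ = 4.347×10¹¹ − 1.417×10¹⁰ = 4.206×10¹¹ K⁴.
1/ε₁ + 1/ε₂ − 1 = 6.250 + 1.852 − 1 = 7.102.
q = 5.67×10⁻⁸ × 4.206×10¹¹ / 7.102.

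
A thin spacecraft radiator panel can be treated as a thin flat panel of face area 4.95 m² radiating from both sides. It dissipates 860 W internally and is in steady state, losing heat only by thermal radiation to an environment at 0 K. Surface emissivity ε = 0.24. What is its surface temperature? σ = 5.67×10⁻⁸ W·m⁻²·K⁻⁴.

T ≈ 283 K

Steady state: internal power = radiated power, P = εσA T⁴.
Radiating area A = 2·4.95 = 9.900 m².
T⁴ = P/(εσA) = 860/(0.24·5.67×10⁻⁸·9.900) = 6.384×10⁹ K⁴.
T = (6.384×10⁹)^(1/4).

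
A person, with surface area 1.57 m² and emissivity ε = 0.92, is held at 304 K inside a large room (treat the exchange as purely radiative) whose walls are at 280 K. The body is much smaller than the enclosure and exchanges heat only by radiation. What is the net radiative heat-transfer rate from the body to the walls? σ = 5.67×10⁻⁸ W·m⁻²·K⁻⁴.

For a small grey body in a large enclosure: P_net = εσA(T_body⁴ − T_wall⁴).
A = 1.57 m²; T_body⁴ − T_wall⁴ = 8.541×10⁹ − 6.147×10⁹ = 2.394×10⁹ K⁴.
|P_net| = 0.92·5.67×10⁻⁸·1.570·2.394×10⁹.

P_net ≈ 196 W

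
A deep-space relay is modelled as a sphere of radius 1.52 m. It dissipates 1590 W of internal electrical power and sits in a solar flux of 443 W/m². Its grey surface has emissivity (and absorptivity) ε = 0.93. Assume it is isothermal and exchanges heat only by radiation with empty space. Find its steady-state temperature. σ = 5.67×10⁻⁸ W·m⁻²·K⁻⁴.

T ≈ 234 K

At steady state, absorbed solar power + internal power = radiated power.
Absorbed: α·S·A_cross = 0.93·443·7.258 = 2990 W (cross-section πr²).
Total input = 2990 + 1590 = 4580 W.
Radiated: εσ·A_surf·T⁴ with A_surf = 4πr² = 29.03 m².
T⁴ = 4580/(0.93·5.67×10⁻⁸·29.03) = 2.992×10⁹ K⁴.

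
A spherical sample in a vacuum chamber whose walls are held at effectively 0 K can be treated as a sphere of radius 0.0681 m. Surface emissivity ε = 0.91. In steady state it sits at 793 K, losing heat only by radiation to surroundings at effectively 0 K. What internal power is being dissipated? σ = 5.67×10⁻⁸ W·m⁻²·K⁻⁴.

P ≈ 1190 W

Steady state: P = εσA T⁴.
A = 4πr² = 0.05828 m²; T⁴ = (793)⁴ = 3.955×10¹¹ K⁴.
P = 0.91 × 5.67×10⁻⁸ × 0.05828 × 3.955×10¹¹.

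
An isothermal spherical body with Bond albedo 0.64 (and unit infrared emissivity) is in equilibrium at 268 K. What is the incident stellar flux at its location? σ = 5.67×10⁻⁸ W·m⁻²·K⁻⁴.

(1−a)S·πr² = σ·4πr²·T⁴ ⇒ S = 4σT⁴/(1−a).
S = 4·5.67×10⁻⁸·5.159×10⁹/0.360.

S ≈ 3250 W/m²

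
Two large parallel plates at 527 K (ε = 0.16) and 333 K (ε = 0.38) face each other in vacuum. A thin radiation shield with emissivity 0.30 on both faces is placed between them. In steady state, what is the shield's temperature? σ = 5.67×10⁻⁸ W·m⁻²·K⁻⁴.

T_s ≈ 436 K

In steady state the net flux on the hot side equals that on the cold side.
σ(T₁⁴−T_s⁴)/D₁ = σ(T_s⁴−T₂⁴)/D₂, with D₁ = 1/ε₁+1/ε_s−1 = 8.583, D₂ = 1/ε_s+1/ε₂−1 = 4.965.
Solve for T_s⁴: T_s⁴ = (D₂·T₁⁴ + D₁·T₂⁴)/(D₁+D₂) = 3.606×10¹⁰ K⁴.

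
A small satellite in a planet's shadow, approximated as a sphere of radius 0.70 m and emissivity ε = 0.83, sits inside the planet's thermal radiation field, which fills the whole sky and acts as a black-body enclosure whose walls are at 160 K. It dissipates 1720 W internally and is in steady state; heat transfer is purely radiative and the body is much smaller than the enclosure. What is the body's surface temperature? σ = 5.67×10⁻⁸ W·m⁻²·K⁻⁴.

For a small grey body in a large enclosure, net radiated power = εσA(T⁴ − T_w⁴).
Steady state: P = εσA(T⁴ − T_w⁴) with A = 4πr² = 6.158 m².
T⁴ = P/(εσA) + T_w⁴ = 1720/(0.83·5.67×10⁻⁸·6.158) + (160)⁴
    = 5.936×10⁹ + 6.554×10⁸ = 6.591×10⁹ K⁴.

T ≈ 285 K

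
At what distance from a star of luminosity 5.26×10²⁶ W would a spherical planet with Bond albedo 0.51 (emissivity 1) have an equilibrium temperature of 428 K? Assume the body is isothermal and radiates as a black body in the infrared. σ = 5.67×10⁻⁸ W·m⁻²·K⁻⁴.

d ≈ 5.19×10¹⁰ m

For an isothermal black-emitting sphere, (1−a)S·πr² = σ·4πr²·T⁴ ⇒ S = 4σT⁴/(1−a).
S = 4·5.67×10⁻⁸·(428)⁴/0.490 = 15530 W/m².
Flux falls as S = L/(4πd²), so d = √(L/(4πS)) = √(5.26×10²⁶/(4π·15530)).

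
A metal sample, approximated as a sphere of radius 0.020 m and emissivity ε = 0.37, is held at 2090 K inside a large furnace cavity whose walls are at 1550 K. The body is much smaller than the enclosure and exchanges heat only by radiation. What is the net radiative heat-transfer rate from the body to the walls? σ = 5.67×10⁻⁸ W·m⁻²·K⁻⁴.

For a small grey body in a large enclosure: P_net = εσA(T_body⁴ − T_wall⁴).
A = 4πr² = 0.005027 m²; T_body⁴ − T_wall⁴ = 1.908×10¹³ − 5.772×10¹² = 1.331×10¹³ K⁴.
|P_net| = 0.37·5.67×10⁻⁸·0.005027·1.331×10¹³.

P_net ≈ 1400 W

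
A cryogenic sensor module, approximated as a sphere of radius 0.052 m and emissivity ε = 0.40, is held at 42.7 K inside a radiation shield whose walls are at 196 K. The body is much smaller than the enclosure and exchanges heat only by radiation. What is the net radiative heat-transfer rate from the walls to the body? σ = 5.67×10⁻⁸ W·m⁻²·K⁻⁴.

For a small grey body in a large enclosure: P_net = εσA(T_body⁴ − T_wall⁴).
A = 4πr² = 0.03398 m²; T_body⁴ − T_wall⁴ = 3.324×10⁶ − 1.476×10⁹ = -1.472×10⁹ K⁴.
|P_net| = 0.40·5.67×10⁻⁸·0.03398·1.472×10⁹.

P_net ≈ 1.13 W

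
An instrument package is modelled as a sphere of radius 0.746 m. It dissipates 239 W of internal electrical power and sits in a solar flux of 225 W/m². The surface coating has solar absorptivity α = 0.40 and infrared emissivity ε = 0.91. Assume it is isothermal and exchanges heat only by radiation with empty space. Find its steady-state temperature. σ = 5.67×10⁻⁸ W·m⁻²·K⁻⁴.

T ≈ 182 K

At steady state, absorbed solar power + internal power = radiated power.
Absorbed: α·S·A_cross = 0.40·225·1.748 = 157.4 W (cross-section πr²).
Total input = 157.4 + 239 = 396.4 W.
Radiated: εσ·A_surf·T⁴ with A_surf = 4πr² = 6.993 m².
T⁴ = 396.4/(0.91·5.67×10⁻⁸·6.993) = 1.098×10⁹ K⁴.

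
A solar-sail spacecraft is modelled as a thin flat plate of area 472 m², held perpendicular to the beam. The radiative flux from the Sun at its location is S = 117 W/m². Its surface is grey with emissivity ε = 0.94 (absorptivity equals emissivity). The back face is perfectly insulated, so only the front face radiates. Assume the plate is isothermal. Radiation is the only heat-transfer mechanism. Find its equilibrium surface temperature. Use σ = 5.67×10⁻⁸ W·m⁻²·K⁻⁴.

At equilibrium, absorbed power = emitted power.
Absorbing cross-section = A = 472.0 m²; emitting surface = A = 472.0 m² (ratio 1).
εS·A_cross = εσ·A_surf·T⁴  ⇒  T⁴ = S/(1σ)   (ε cancels).
T⁴ = 117/(1·5.67×10⁻⁸) = 2.063×10⁹ K⁴.
T = (2.063×10⁹)^(1/4).

T ≈ 213 K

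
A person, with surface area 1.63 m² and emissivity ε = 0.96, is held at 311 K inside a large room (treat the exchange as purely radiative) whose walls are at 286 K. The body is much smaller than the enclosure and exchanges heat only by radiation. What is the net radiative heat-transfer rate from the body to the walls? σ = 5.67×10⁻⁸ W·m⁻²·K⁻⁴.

For a small grey body in a large enclosure: P_net = εσA(T_body⁴ − T_wall⁴).
A = 1.63 m²; T_body⁴ − T_wall⁴ = 9.355×10⁹ − 6.691×10⁹ = 2.664×10⁹ K⁴.
|P_net| = 0.96·5.67×10⁻⁸·1.630·2.664×10⁹.

P_net ≈ 236 W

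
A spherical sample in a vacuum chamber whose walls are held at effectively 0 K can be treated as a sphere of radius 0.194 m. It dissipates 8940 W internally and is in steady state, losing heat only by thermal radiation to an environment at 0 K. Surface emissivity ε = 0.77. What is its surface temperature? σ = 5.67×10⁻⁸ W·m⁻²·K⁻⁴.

T ≈ 811 K

Steady state: internal power = radiated power, P = εσA T⁴.
Radiating area A = 4πr² = 0.4729 m².
T⁴ = P/(εσA) = 8940/(0.77·5.67×10⁻⁸·0.4729) = 4.330×10¹¹ K⁴.
T = (4.330×10¹¹)^(1/4).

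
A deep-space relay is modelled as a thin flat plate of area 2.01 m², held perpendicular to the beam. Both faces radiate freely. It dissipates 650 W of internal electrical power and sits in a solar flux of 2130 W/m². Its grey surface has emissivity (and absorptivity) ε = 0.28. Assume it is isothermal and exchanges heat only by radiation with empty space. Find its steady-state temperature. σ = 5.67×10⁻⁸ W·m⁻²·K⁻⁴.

T ≈ 413 K

At steady state, absorbed solar power + internal power = radiated power.
Absorbed: α·S·A_cross = 0.28·2130·2.010 = 1199 W (cross-section A).
Total input = 1199 + 650 = 1849 W.
Radiated: εσ·A_surf·T⁴ with A_surf = 2A = 4.020 m².
T⁴ = 1849/(0.28·5.67×10⁻⁸·4.020) = 2.897×10¹⁰ K⁴.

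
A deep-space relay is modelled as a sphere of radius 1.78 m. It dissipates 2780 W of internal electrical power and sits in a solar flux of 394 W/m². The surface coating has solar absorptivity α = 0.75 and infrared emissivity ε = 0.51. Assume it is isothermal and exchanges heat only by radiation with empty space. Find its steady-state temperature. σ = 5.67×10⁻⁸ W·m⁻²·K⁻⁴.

At steady state, absorbed solar power + internal power = radiated power.
Absorbed: α·S·A_cross = 0.75·394·9.954 = 2941 W (cross-section πr²).
Total input = 2941 + 2780 = 5721 W.
Radiated: εσ·A_surf·T⁴ with A_surf = 4πr² = 39.82 m².
T⁴ = 5721/(0.51·5.67×10⁻⁸·39.82) = 4.969×10⁹ K⁴.

T ≈ 266 K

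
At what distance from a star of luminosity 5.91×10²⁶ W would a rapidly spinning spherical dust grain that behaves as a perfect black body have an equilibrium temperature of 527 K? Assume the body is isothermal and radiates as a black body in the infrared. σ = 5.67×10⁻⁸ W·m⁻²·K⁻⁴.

For an isothermal black-emitting sphere, (1−a)S·πr² = σ·4πr²·T⁴ ⇒ S = 4σT⁴/(1−a).
S = 4·5.67×10⁻⁸·(527)⁴/1.00 = 17490 W/m².
Flux falls as S = L/(4πd²), so d = √(L/(4πS)) = √(5.91×10²⁶/(4π·17490)).

d ≈ 5.18×10¹⁰ m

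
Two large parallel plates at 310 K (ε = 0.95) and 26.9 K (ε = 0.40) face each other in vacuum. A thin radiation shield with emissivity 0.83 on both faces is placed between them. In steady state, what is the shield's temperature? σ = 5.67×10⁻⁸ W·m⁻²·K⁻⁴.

T_s ≈ 282 K

In steady state the net flux on the hot side equals that on the cold side.
σ(T₁⁴−T_s⁴)/D₁ = σ(T_s⁴−T₂⁴)/D₂, with D₁ = 1/ε₁+1/ε_s−1 = 1.257, D₂ = 1/ε_s+1/ε₂−1 = 2.705.
Solve for T_s⁴: T_s⁴ = (D₂·T₁⁴ + D₁·T₂⁴)/(D₁+D₂) = 6.305×10⁹ K⁴.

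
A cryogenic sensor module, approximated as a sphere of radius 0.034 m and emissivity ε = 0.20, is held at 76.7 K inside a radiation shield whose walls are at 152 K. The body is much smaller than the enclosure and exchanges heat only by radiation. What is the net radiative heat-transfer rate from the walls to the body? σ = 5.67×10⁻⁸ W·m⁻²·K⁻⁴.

For a small grey body in a large enclosure: P_net = εσA(T_body⁴ − T_wall⁴).
A = 4πr² = 0.01453 m²; T_body⁴ − T_wall⁴ = 3.461×10⁷ − 5.338×10⁸ = -4.992×10⁸ K⁴.
|P_net| = 0.20·5.67×10⁻⁸·0.01453·4.992×10⁸.

P_net ≈ 0.0822 W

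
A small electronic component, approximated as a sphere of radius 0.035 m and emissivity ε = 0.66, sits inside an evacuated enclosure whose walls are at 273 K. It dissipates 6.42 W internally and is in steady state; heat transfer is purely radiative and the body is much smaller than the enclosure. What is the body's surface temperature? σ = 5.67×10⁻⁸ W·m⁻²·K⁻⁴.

T ≈ 359 K

For a small grey body in a large enclosure, net radiated power = εσA(T⁴ − T_w⁴).
Steady state: P = εσA(T⁴ − T_w⁴) with A = 4πr² = 0.01539 m².
T⁴ = P/(εσA) + T_w⁴ = 6.42/(0.66·5.67×10⁻⁸·0.01539) + (273)⁴
    = 1.114×10¹⁰ + 5.555×10⁹ = 1.670×10¹⁰ K⁴.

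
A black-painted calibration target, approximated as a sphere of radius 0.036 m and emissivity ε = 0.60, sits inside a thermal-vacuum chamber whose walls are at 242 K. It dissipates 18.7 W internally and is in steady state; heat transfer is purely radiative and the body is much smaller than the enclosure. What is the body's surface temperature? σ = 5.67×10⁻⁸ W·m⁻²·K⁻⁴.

For a small grey body in a large enclosure, net radiated power = εσA(T⁴ − T_w⁴).
Steady state: P = εσA(T⁴ − T_w⁴) with A = 4πr² = 0.01629 m².
T⁴ = P/(εσA) + T_w⁴ = 18.7/(0.60·5.67×10⁻⁸·0.01629) + (242)⁴
    = 3.375×10¹⁰ + 3.430×10⁹ = 3.718×10¹⁰ K⁴.

T ≈ 439 K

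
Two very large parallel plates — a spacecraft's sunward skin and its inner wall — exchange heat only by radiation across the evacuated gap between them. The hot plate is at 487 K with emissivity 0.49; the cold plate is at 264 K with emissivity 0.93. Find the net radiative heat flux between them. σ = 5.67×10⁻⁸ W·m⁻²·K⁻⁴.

For two infinite grey parallel plates, q = σ(T₁⁴ − T₂⁴)/(1/ε₁ + 1/ε₂ − 1).
T₁⁴ − T₂⁴ = 5.625×10¹⁰ − 4.858×10⁹ = 5.139×10¹⁰ K⁴.
1/ε₁ + 1/ε₂ − 1 = 2.041 + 1.075 − 1 = 2.116.
q = 5.67×10⁻⁸ × 5.139×10¹⁰ / 2.116.

q ≈ 1380 W/m²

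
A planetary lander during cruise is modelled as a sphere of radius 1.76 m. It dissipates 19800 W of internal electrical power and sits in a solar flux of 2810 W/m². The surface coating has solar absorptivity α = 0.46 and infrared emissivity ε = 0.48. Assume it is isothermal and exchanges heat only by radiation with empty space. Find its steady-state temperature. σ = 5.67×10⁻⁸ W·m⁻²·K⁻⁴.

At steady state, absorbed solar power + internal power = radiated power.
Absorbed: α·S·A_cross = 0.46·2810·9.731 = 12580 W (cross-section πr²).
Total input = 12580 + 19800 = 32380 W.
Radiated: εσ·A_surf·T⁴ with A_surf = 4πr² = 38.93 m².
T⁴ = 32380/(0.48·5.67×10⁻⁸·38.93) = 3.056×10¹⁰ K⁴.

T ≈ 418 K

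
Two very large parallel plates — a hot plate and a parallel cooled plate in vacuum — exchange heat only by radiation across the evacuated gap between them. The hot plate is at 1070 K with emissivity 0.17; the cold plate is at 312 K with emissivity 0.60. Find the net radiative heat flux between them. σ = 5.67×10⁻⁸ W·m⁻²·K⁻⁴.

q ≈ 11300 W/m²

For two infinite grey parallel plates, q = σ(T₁⁴ − T₂⁴)/(1/ε₁ + 1/ε₂ − 1).
T₁⁴ − T₂⁴ = 1.311×10¹² − 9.476×10⁹ = 1.301×10¹² K⁴.
1/ε₁ + 1/ε₂ − 1 = 5.882 + 1.667 − 1 = 6.549.
q = 5.67×10⁻⁸ × 1.301×10¹² / 6.549.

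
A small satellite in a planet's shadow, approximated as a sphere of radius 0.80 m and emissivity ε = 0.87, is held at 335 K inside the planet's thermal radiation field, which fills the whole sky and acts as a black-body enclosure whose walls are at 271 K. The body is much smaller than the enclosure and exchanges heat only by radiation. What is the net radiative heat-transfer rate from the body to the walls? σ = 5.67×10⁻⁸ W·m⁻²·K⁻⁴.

For a small grey body in a large enclosure: P_net = εσA(T_body⁴ − T_wall⁴).
A = 4πr² = 8.042 m²; T_body⁴ − T_wall⁴ = 1.259×10¹⁰ − 5.394×10⁹ = 7.201×10⁹ K⁴.
|P_net| = 0.87·5.67×10⁻⁸·8.042·7.201×10⁹.

P_net ≈ 2860 W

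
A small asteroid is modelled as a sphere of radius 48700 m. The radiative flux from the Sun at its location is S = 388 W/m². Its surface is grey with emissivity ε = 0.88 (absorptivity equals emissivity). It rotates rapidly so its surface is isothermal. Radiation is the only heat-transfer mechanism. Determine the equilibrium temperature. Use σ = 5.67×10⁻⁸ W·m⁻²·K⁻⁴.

T ≈ 203 K

At equilibrium, absorbed power = emitted power.
Absorbing cross-section = πr² = 7.451×10⁹ m²; emitting surface = 4πr² = 2.980×10¹⁰ m² (ratio 4).
εS·A_cross = εσ·A_surf·T⁴  ⇒  T⁴ = S/(4σ)   (ε cancels).
T⁴ = 388/(4·5.67×10⁻⁸) = 1.711×10⁹ K⁴.
T = (1.711×10⁹)^(1/4).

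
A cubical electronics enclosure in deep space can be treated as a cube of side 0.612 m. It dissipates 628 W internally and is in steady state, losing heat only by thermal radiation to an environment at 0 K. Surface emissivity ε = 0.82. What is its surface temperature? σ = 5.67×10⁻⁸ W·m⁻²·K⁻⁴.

Steady state: internal power = radiated power, P = εσA T⁴.
Radiating area A = 6L² = 2.247 m².
T⁴ = P/(εσA) = 628/(0.82·5.67×10⁻⁸·2.247) = 6.010×10⁹ K⁴.
T = (6.010×10⁹)^(1/4).

T ≈ 278 K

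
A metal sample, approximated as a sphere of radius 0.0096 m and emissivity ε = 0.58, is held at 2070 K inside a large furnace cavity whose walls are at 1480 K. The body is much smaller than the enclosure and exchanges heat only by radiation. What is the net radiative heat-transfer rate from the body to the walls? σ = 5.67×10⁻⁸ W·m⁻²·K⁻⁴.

For a small grey body in a large enclosure: P_net = εσA(T_body⁴ − T_wall⁴).
A = 4πr² = 0.001158 m²; T_body⁴ − T_wall⁴ = 1.836×10¹³ − 4.798×10¹² = 1.356×10¹³ K⁴.
|P_net| = 0.58·5.67×10⁻⁸·0.001158·1.356×10¹³.

P_net ≈ 517 W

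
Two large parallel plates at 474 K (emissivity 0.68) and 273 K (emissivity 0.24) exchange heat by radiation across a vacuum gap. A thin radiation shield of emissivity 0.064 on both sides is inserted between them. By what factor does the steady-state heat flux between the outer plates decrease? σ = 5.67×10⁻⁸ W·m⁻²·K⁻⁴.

Without shield: q₀ = σΔ(T⁴)/(1/ε₁+1/ε₂−1) with denominator 4.637.
With shield the two gaps are in series; the resistances add: (1/ε₁+1/ε_s−1)+(1/ε_s+1/ε₂−1) = 16.10+18.79 = 34.89.
Heat-flux ratio q₀/q = 34.89/4.637.

factor ≈ 7.52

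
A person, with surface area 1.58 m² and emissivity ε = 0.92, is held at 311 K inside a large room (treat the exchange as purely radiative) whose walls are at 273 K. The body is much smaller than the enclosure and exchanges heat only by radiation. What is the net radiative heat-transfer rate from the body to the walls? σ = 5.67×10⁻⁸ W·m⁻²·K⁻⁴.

For a small grey body in a large enclosure: P_net = εσA(T_body⁴ − T_wall⁴).
A = 1.58 m²; T_body⁴ − T_wall⁴ = 9.355×10⁹ − 5.555×10⁹ = 3.800×10⁹ K⁴.
|P_net| = 0.92·5.67×10⁻⁸·1.580·3.800×10⁹.

P_net ≈ 313 W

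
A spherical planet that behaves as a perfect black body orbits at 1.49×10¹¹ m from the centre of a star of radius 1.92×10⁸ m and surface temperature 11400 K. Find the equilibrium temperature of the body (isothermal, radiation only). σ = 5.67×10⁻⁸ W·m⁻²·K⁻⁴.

The star's surface emits σT_*⁴; at distance d the flux is S = σT_*⁴(R_*/d)².
S = 5.67×10⁻⁸·(11400)⁴·(1.92×10⁸/1.49×10¹¹)² = 1590 W/m².
For an isothermal sphere T⁴ = (1−a)S/(4σ) = 7.011×10⁹ K⁴.

T ≈ 289 K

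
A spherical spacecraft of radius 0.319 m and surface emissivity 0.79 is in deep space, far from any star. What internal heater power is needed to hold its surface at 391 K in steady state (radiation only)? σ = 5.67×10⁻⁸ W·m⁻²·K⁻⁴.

P = εσ·4πr²·T⁴.
4πr² = 1.279 m²; T⁴ = 2.337×10¹⁰ K⁴.
P = 0.79·5.67×10⁻⁸·1.279·2.337×10¹⁰.

P ≈ 1340 W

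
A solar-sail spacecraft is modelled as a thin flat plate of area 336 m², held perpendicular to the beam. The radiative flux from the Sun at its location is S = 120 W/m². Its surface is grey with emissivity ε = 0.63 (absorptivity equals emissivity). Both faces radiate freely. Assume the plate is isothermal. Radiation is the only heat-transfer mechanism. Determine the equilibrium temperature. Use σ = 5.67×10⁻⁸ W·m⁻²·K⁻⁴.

T ≈ 180 K

At equilibrium, absorbed power = emitted power.
Absorbing cross-section = A = 336.0 m²; emitting surface = 2A = 672.0 m² (ratio 2).
εS·A_cross = εσ·A_surf·T⁴  ⇒  T⁴ = S/(2σ)   (ε cancels).
T⁴ = 120/(2·5.67×10⁻⁸) = 1.058×10⁹ K⁴.
T = (1.058×10⁹)^(1/4).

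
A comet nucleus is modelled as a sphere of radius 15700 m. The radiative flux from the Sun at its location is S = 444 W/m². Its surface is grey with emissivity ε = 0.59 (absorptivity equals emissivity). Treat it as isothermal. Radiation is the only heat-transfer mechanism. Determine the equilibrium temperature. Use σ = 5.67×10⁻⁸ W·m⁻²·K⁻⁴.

T ≈ 210 K

At equilibrium, absorbed power = emitted power.
Absorbing cross-section = πr² = 7.744×10⁸ m²; emitting surface = 4πr² = 3.097×10⁹ m² (ratio 4).
εS·A_cross = εσ·A_surf·T⁴  ⇒  T⁴ = S/(4σ)   (ε cancels).
T⁴ = 444/(4·5.67×10⁻⁸) = 1.958×10⁹ K⁴.
T = (1.958×10⁹)^(1/4).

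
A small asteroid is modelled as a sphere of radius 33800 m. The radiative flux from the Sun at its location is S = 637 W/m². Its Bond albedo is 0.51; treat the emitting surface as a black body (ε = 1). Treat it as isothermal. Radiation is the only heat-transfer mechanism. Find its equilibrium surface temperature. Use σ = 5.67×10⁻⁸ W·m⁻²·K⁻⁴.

At equilibrium, absorbed power = emitted power.
Absorbing cross-section = πr² = 3.589×10⁹ m²; emitting surface = 4πr² = 1.436×10¹⁰ m² (ratio 4).
(1−a)S·A_cross = εσ·A_surf·T⁴  ⇒  T⁴ = (1−a)S/(4σ).
T⁴ = 0.490·637/(4·5.67×10⁻⁸) = 1.376×10⁹ K⁴.
T = (1.376×10⁹)^(1/4).

T ≈ 193 K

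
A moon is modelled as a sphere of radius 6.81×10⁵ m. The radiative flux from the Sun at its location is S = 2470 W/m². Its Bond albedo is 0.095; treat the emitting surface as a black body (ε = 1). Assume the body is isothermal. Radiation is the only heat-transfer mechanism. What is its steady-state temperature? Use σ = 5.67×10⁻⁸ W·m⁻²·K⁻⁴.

T ≈ 315 K

At equilibrium, absorbed power = emitted power.
Absorbing cross-section = πr² = 1.457×10¹² m²; emitting surface = 4πr² = 5.828×10¹² m² (ratio 4).
(1−a)S·A_cross = εσ·A_surf·T⁴  ⇒  T⁴ = (1−a)S/(4σ).
T⁴ = 0.905·2470/(4·5.67×10⁻⁸) = 9.856×10⁹ K⁴.
T = (9.856×10⁹)^(1/4).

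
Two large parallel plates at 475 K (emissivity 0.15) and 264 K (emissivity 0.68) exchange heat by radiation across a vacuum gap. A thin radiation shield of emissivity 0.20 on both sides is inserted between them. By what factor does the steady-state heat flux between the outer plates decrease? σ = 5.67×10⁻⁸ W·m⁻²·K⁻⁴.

Without shield: q₀ = σΔ(T⁴)/(1/ε₁+1/ε₂−1) with denominator 7.137.
With shield the two gaps are in series; the resistances add: (1/ε₁+1/ε_s−1)+(1/ε_s+1/ε₂−1) = 10.67+5.471 = 16.14.
Heat-flux ratio q₀/q = 16.14/7.137.

factor ≈ 2.26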